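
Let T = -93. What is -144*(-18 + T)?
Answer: 15984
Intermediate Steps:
-144*(-18 + T) = -144*(-18 - 93) = -144*(-111) = 15984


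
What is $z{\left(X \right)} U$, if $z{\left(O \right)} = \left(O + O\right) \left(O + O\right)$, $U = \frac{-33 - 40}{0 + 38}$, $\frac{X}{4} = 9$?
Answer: $- \frac{189216}{19} \approx -9958.7$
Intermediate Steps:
$X = 36$ ($X = 4 \cdot 9 = 36$)
$U = - \frac{73}{38} \approx -1.9211$
$z{\left(O \right)} = 4 O^{2}$ ($z{\left(O \right)} = 2 O 2 O = 4 O^{2}$)
$z{\left(X \right)} U = 4 \cdot 36^{2} \left(- \frac{73}{38}\right) = 4 \cdot 1296 \left(- \frac{73}{38}\right) = 5184 \left(- \frac{73}{38}\right) = - \frac{189216}{19}$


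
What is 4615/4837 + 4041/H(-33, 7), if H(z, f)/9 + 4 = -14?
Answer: -2088743/87066 ≈ -23.990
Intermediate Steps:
H(z, f) = -162 (H(z, f) = -36 + 9*(-14) = -36 - 126 = -162)
4615/4837 + 4041/H(-33, 7) = 4615/4837 + 4041/(-162) = 4615*(1/4837) + 4041*(-1/162) = 4615/4837 - 449/18 = -2088743/87066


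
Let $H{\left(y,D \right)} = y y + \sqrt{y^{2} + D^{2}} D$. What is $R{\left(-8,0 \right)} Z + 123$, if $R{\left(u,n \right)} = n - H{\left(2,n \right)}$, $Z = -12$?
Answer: $171$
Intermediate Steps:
$H{\left(y,D \right)} = y^{2} + D \sqrt{D^{2} + y^{2}}$ ($H{\left(y,D \right)} = y^{2} + \sqrt{D^{2} + y^{2}} D = y^{2} + D \sqrt{D^{2} + y^{2}}$)
$R{\left(u,n \right)} = -4 + n - n \sqrt{4 + n^{2}}$ ($R{\left(u,n \right)} = n - \left(2^{2} + n \sqrt{n^{2} + 2^{2}}\right) = n - \left(4 + n \sqrt{n^{2} + 4}\right) = n - \left(4 + n \sqrt{4 + n^{2}}\right) = -4 + n - n \sqrt{4 + n^{2}}$)
$R{\left(-8,0 \right)} Z + 123 = \left(-4 + 0 - 0 \sqrt{4 + 0^{2}}\right) \left(-12\right) + 123 = \left(-4 + 0 - 0 \sqrt{4 + 0}\right) \left(-12\right) + 123 = \left(-4 + 0 - 0 \sqrt{4}\right) \left(-12\right) + 123 = \left(-4 + 0 - 0 \cdot 2\right) \left(-12\right) + 123 = \left(-4 + 0 + 0\right) \left(-12\right) + 123 = \left(-4\right) \left(-12\right) + 123 = 48 + 123 = 171$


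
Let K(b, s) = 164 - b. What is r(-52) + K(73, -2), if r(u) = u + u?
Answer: -13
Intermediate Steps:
r(u) = 2*u
r(-52) + K(73, -2) = 2*(-52) + (164 - 1*73) = -104 + (164 - 73) = -104 + 91 = -13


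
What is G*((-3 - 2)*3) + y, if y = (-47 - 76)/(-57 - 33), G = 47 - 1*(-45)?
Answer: -41359/30 ≈ -1378.6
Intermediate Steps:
G = 92 (G = 47 + 45 = 92)
y = 41/30 (y = -123/(-90) = -123*(-1/90) = 41/30 ≈ 1.3667)
G*((-3 - 2)*3) + y = 92*((-3 - 2)*3) + 41/30 = 92*(-5*3) + 41/30 = 92*(-15) + 41/30 = -1380 + 41/30 = -41359/30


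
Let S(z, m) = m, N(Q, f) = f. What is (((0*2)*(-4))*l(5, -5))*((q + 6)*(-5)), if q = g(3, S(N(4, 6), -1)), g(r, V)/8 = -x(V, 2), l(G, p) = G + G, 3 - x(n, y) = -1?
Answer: 0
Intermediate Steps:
x(n, y) = 4 (x(n, y) = 3 - 1*(-1) = 3 + 1 = 4)
l(G, p) = 2*G
g(r, V) = -32 (g(r, V) = 8*(-1*4) = 8*(-4) = -32)
q = -32
(((0*2)*(-4))*l(5, -5))*((q + 6)*(-5)) = (((0*2)*(-4))*(2*5))*((-32 + 6)*(-5)) = ((0*(-4))*10)*(-26*(-5)) = (0*10)*130 = 0*130 = 0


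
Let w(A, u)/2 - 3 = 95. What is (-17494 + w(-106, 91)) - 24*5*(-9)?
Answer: -16218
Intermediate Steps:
w(A, u) = 196 (w(A, u) = 6 + 2*95 = 6 + 190 = 196)
(-17494 + w(-106, 91)) - 24*5*(-9) = (-17494 + 196) - 24*5*(-9) = -17298 - 120*(-9) = -17298 + 1080 = -16218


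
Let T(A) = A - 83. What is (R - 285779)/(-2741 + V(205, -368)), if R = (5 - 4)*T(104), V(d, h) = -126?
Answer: 285758/2867 ≈ 99.671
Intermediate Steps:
T(A) = -83 + A
R = 21 (R = (5 - 4)*(-83 + 104) = 1*21 = 21)
(R - 285779)/(-2741 + V(205, -368)) = (21 - 285779)/(-2741 - 126) = -285758/(-2867) = -285758*(-1/2867) = 285758/2867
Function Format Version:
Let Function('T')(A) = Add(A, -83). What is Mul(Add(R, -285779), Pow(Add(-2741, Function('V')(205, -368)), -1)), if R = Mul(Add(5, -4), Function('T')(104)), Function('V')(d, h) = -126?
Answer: Rational(285758, 2867) ≈ 99.671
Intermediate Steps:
Function('T')(A) = Add(-83, A)
R = 21 (R = Mul(Add(5, -4), Add(-83, 104)) = Mul(1, 21) = 21)
Mul(Add(R, -285779), Pow(Add(-2741, Function('V')(205, -368)), -1)) = Mul(Add(21, -285779), Pow(Add(-2741, -126), -1)) = Mul(-285758, Pow(-2867, -1)) = Mul(-285758, Rational(-1, 2867)) = Rational(285758, 2867)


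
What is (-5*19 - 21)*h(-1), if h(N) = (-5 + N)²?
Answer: -4176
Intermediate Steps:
(-5*19 - 21)*h(-1) = (-5*19 - 21)*(-5 - 1)² = (-95 - 21)*(-6)² = -116*36 = -4176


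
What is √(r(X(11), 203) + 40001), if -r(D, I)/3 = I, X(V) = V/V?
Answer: 4*√2462 ≈ 198.47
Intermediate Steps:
X(V) = 1
r(D, I) = -3*I
√(r(X(11), 203) + 40001) = √(-3*203 + 40001) = √(-609 + 40001) = √39392 = 4*√2462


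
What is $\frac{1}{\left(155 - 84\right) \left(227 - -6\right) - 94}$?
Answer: $\frac{1}{16449} \approx 6.0794 \cdot 10^{-5}$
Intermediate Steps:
$\frac{1}{\left(155 - 84\right) \left(227 - -6\right) - 94} = \frac{1}{71 \left(227 + 6\right) - 94} = \frac{1}{71 \cdot 233 - 94} = \frac{1}{16543 - 94} = \frac{1}{16449}$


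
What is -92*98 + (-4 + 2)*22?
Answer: -9060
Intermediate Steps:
-92*98 + (-4 + 2)*22 = -9016 - 2*22 = -9016 - 44 = -9060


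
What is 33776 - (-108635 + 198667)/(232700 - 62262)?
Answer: 2878311928/85219 ≈ 33776.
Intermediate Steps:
33776 - (-108635 + 198667)/(232700 - 62262) = 33776 - 90032/170438 = 33776 - 1*45016/85219 = 33776 - 45016/85219 = 2878311928/85219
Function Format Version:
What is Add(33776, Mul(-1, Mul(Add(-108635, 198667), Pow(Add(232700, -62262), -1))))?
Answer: Rational(2878311928, 85219) ≈ 33776.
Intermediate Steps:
Add(33776, Mul(-1, Mul(Add(-108635, 198667), Pow(Add(232700, -62262), -1)))) = Add(33776, Mul(-1, Mul(90032, Pow(170438, -1)))) = Add(33776, Mul(-1, Mul(90032, Rational(1, 170438)))) = Add(33776, Mul(-1, Rational(45016, 85219))) = Add(33776, Rational(-45016, 85219)) = Rational(2878311928, 85219)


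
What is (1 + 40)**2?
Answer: 1681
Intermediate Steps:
(1 + 40)**2 = 41**2 = 1681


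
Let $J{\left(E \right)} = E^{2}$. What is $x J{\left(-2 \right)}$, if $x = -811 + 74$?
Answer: $-2948$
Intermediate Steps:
$x = -737$
$x J{\left(-2 \right)} = - 737 \left(-2\right)^{2} = \left(-737\right) 4 = -2948$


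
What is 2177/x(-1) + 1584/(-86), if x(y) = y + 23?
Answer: 76187/946 ≈ 80.536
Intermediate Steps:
x(y) = 23 + y
2177/x(-1) + 1584/(-86) = 2177/(23 - 1) + 1584/(-86) = 2177/22 + 1584*(-1/86) = 2177*(1/22) - 792/43 = 2177/22 - 792/43 = 76187/946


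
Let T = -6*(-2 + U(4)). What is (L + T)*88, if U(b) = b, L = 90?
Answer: 6864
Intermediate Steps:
T = -12 (T = -6*(-2 + 4) = -6*2 = -12)
(L + T)*88 = (90 - 12)*88 = 78*88 = 6864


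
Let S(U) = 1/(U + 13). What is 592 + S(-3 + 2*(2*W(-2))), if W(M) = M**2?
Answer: 15393/26 ≈ 592.04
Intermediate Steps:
S(U) = 1/(13 + U)
592 + S(-3 + 2*(2*W(-2))) = 592 + 1/(13 + (-3 + 2*(2*(-2)**2))) = 592 + 1/(13 + (-3 + 2*(2*4))) = 592 + 1/(13 + (-3 + 2*8)) = 592 + 1/(13 + (-3 + 16)) = 592 + 1/(13 + 13) = 592 + 1/26 = 15393/26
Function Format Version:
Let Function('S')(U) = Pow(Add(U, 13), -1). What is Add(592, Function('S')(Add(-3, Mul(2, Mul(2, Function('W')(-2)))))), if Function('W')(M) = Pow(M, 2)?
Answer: Rational(15393, 26) ≈ 592.04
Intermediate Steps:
Function('S')(U) = Pow(Add(13, U), -1)
Add(592, Function('S')(Add(-3, Mul(2, Mul(2, Function('W')(-2)))))) = Add(592, Pow(Add(13, Add(-3, Mul(2, Mul(2, Pow(-2, 2))))), -1)) = Add(592, Pow(Add(13, Add(-3, Mul(2, Mul(2, 4)))), -1)) = Add(592, Pow(Add(13, Add(-3, Mul(2, 8))), -1)) = Add(592, Pow(Add(13, Add(-3, 16)), -1)) = Add(592, Pow(Add(13, 13), -1)) = Add(592, Pow(26, -1)) = Add(592, Rational(1, 26)) = Rational(15393, 26)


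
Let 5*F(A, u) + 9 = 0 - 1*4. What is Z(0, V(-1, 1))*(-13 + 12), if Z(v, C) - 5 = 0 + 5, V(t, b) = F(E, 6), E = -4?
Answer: -10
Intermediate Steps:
F(A, u) = -13/5 (F(A, u) = -9/5 + (0 - 1*4)/5 = -9/5 + (0 - 4)/5 = -9/5 + (⅕)*(-4) = -9/5 - ⅘ = -13/5)
V(t, b) = -13/5
Z(v, C) = 10 (Z(v, C) = 5 + (0 + 5) = 5 + 5 = 10)
Z(0, V(-1, 1))*(-13 + 12) = 10*(-13 + 12) = 10*(-1) = -10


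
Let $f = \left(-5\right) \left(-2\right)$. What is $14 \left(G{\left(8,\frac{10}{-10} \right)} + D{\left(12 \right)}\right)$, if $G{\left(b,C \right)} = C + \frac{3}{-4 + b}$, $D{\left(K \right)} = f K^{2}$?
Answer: $\frac{40313}{2} \approx 20157.0$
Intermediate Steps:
$f = 10$
$D{\left(K \right)} = 10 K^{2}$
$14 \left(G{\left(8,\frac{10}{-10} \right)} + D{\left(12 \right)}\right) = 14 \left(\frac{3 - 4 \frac{10}{-10} + \frac{10}{-10} \cdot 8}{-4 + 8} + 10 \cdot 12^{2}\right) = 14 \left(\frac{3 - 4 \cdot 10 \left(- \frac{1}{10}\right) + 10 \left(- \frac{1}{10}\right) 8}{4} + 10 \cdot 144\right) = 14 \left(\frac{3 - -4 - 8}{4} + 1440\right) = 14 \left(\frac{3 + 4 - 8}{4} + 1440\right) = 14 \left(\frac{1}{4} \left(-1\right) + 1440\right) = 14 \left(- \frac{1}{4} + 1440\right) = 14 \cdot \frac{5759}{4} = \frac{40313}{2}$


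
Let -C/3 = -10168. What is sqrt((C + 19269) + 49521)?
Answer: sqrt(99294) ≈ 315.11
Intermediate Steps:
C = 30504 (C = -3*(-10168) = 30504)
sqrt((C + 19269) + 49521) = sqrt((30504 + 19269) + 49521) = sqrt(49773 + 49521) = sqrt(99294)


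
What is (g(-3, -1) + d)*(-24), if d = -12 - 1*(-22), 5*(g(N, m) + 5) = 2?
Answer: -648/5 ≈ -129.60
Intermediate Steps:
g(N, m) = -23/5 (g(N, m) = -5 + (⅕)*2 = -5 + ⅖ = -23/5)
d = 10 (d = -12 + 22 = 10)
(g(-3, -1) + d)*(-24) = (-23/5 + 10)*(-24) = (27/5)*(-24) = -648/5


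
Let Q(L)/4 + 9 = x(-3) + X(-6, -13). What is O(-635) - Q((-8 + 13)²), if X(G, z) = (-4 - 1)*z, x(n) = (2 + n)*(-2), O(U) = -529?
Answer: -761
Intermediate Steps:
x(n) = -4 - 2*n
X(G, z) = -5*z
Q(L) = 232 (Q(L) = -36 + 4*((-4 - 2*(-3)) - 5*(-13)) = -36 + 4*((-4 + 6) + 65) = -36 + 4*(2 + 65) = -36 + 4*67 = -36 + 268 = 232)
O(-635) - Q((-8 + 13)²) = -529 - 1*232 = -529 - 232 = -761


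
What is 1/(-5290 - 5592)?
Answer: -1/10882 ≈ -9.1895e-5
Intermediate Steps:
1/(-5290 - 5592) = 1/(-10882) = -1/10882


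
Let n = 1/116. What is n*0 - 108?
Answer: -108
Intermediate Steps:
n = 1/116 ≈ 0.0086207
n*0 - 108 = (1/116)*0 - 108 = 0 - 108 = -108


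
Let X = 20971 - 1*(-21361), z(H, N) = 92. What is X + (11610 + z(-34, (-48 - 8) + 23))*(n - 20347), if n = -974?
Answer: -249456010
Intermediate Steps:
X = 42332 (X = 20971 + 21361 = 42332)
X + (11610 + z(-34, (-48 - 8) + 23))*(n - 20347) = 42332 + (11610 + 92)*(-974 - 20347) = 42332 + 11702*(-21321) = 42332 - 249498342 = -249456010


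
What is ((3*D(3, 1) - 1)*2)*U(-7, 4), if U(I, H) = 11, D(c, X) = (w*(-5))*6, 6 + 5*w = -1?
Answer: 2750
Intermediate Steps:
w = -7/5 (w = -6/5 + (⅕)*(-1) = -6/5 - ⅕ = -7/5 ≈ -1.4000)
D(c, X) = 42 (D(c, X) = -7/5*(-5)*6 = 7*6 = 42)
((3*D(3, 1) - 1)*2)*U(-7, 4) = ((3*42 - 1)*2)*11 = ((126 - 1)*2)*11 = (125*2)*11 = 250*11 = 2750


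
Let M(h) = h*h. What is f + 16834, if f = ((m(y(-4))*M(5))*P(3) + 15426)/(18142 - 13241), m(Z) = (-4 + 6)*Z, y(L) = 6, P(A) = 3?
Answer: 82519760/4901 ≈ 16837.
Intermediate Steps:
m(Z) = 2*Z
M(h) = h²
f = 16326/4901 (f = (((2*6)*5²)*3 + 15426)/(18142 - 13241) = ((12*25)*3 + 15426)/4901 = (300*3 + 15426)*(1/4901) = (900 + 15426)*(1/4901) = 16326*(1/4901) = 16326/4901 ≈ 3.3312)
f + 16834 = 16326/4901 + 16834 = 82519760/4901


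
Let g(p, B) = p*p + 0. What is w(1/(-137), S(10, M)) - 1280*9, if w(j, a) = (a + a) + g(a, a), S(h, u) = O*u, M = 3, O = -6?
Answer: -11232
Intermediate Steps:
S(h, u) = -6*u
g(p, B) = p² (g(p, B) = p² + 0 = p²)
w(j, a) = a² + 2*a (w(j, a) = (a + a) + a² = 2*a + a² = a² + 2*a)
w(1/(-137), S(10, M)) - 1280*9 = (-6*3)*(2 - 6*3) - 1280*9 = -18*(2 - 18) - 11520 = -18*(-16) - 11520 = 288 - 11520 = -11232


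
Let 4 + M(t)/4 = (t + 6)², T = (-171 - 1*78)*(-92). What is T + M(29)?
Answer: 27792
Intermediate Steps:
T = 22908 (T = (-171 - 78)*(-92) = -249*(-92) = 22908)
M(t) = -16 + 4*(6 + t)² (M(t) = -16 + 4*(t + 6)² = -16 + 4*(6 + t)²)
T + M(29) = 22908 + (-16 + 4*(6 + 29)²) = 22908 + (-16 + 4*35²) = 22908 + (-16 + 4*1225) = 22908 + (-16 + 4900) = 22908 + 4884 = 27792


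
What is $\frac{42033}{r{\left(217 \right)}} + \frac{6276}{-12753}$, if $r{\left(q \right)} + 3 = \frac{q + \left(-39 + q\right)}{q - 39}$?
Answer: $- \frac{31805737162}{590889} \approx -53827.0$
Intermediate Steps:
$r{\left(q \right)} = -3 + \frac{-39 + 2 q}{-39 + q}$ ($r{\left(q \right)} = -3 + \frac{q + \left(-39 + q\right)}{q - 39} = -3 + \frac{-39 + 2 q}{-39 + q}$)
$\frac{42033}{r{\left(217 \right)}} + \frac{6276}{-12753} = \frac{42033}{\frac{1}{-39 + 217} \left(78 - 217\right)} + \frac{6276}{-12753} = \frac{42033}{\frac{1}{178} \left(78 - 217\right)} + 6276 \left(- \frac{1}{12753}\right) = \frac{42033}{\frac{1}{178} \left(-139\right)} - \frac{2092}{4251} = \frac{42033}{- \frac{139}{178}} - \frac{2092}{4251} = 42033 \left(- \frac{178}{139}\right) - \frac{2092}{4251} = - \frac{7481874}{139} - \frac{2092}{4251} = - \frac{31805737162}{590889}$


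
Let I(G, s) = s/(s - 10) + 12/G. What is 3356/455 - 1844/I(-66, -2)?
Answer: 55378676/455 ≈ 1.2171e+5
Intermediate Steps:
I(G, s) = 12/G + s/(-10 + s) (I(G, s) = s/(-10 + s) + 12/G = 12/G + s/(-10 + s))
3356/455 - 1844/I(-66, -2) = 3356/455 - 1844*(-66*(-10 - 2)/(-120 + 12*(-2) - 66*(-2))) = 3356*(1/455) - 1844*792/(-120 - 24 + 132) = 3356/455 - 1844/((-1/66*(-1/12)*(-12))) = 3356/455 - 1844/(-1/66) = 3356/455 - 1844*(-66) = 3356/455 + 121704 = 55378676/455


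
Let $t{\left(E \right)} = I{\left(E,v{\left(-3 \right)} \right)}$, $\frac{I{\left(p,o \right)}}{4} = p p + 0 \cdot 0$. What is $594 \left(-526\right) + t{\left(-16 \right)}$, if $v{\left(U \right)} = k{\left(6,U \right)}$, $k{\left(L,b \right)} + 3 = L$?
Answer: $-311420$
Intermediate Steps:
$k{\left(L,b \right)} = -3 + L$
$v{\left(U \right)} = 3$ ($v{\left(U \right)} = -3 + 6 = 3$)
$I{\left(p,o \right)} = 4 p^{2}$ ($I{\left(p,o \right)} = 4 \left(p p + 0 \cdot 0\right) = 4 \left(p^{2} + 0\right) = 4 p^{2}$)
$t{\left(E \right)} = 4 E^{2}$
$594 \left(-526\right) + t{\left(-16 \right)} = 594 \left(-526\right) + 4 \left(-16\right)^{2} = -312444 + 4 \cdot 256 = -312444 + 1024 = -311420$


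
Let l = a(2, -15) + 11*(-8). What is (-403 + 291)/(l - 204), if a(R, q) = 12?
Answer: 2/5 ≈ 0.40000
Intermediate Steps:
l = -76 (l = 12 + 11*(-8) = 12 - 88 = -76)
(-403 + 291)/(l - 204) = (-403 + 291)/(-76 - 204) = -112/(-280) = -112*(-1/280) = 2/5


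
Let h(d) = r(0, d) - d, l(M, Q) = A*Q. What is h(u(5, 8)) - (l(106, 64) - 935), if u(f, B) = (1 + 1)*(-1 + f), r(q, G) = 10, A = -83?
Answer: 6249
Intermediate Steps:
l(M, Q) = -83*Q
u(f, B) = -2 + 2*f (u(f, B) = 2*(-1 + f) = -2 + 2*f)
h(d) = 10 - d
h(u(5, 8)) - (l(106, 64) - 935) = (10 - (-2 + 2*5)) - (-83*64 - 935) = (10 - (-2 + 10)) - (-5312 - 935) = (10 - 1*8) - 1*(-6247) = (10 - 8) + 6247 = 2 + 6247 = 6249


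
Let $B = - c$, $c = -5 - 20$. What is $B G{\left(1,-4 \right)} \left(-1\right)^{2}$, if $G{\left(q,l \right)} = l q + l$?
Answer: $-200$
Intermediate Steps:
$G{\left(q,l \right)} = l + l q$
$c = -25$ ($c = -5 - 20 = -25$)
$B = 25$ ($B = \left(-1\right) \left(-25\right) = 25$)
$B G{\left(1,-4 \right)} \left(-1\right)^{2} = 25 \left(- 4 \left(1 + 1\right)\right) \left(-1\right)^{2} = 25 \left(\left(-4\right) 2\right) 1 = 25 \left(-8\right) 1 = \left(-200\right) 1 = -200$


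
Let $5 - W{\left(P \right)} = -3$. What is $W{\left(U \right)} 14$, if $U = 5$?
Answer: $112$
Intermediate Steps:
$W{\left(P \right)} = 8$ ($W{\left(P \right)} = 5 - -3 = 5 + 3 = 8$)
$W{\left(U \right)} 14 = 8 \cdot 14 = 112$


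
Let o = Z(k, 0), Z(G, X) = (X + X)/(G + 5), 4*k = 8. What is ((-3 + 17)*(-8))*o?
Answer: 0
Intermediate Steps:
k = 2 (k = (¼)*8 = 2)
Z(G, X) = 2*X/(5 + G) (Z(G, X) = (2*X)/(5 + G) = 2*X/(5 + G))
o = 0 (o = 2*0/(5 + 2) = 2*0/7 = 2*0*(⅐) = 0)
((-3 + 17)*(-8))*o = ((-3 + 17)*(-8))*0 = (14*(-8))*0 = -112*0 = 0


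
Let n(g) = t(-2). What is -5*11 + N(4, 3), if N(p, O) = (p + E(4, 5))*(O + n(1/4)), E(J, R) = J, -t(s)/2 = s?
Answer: 1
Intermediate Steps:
t(s) = -2*s
n(g) = 4 (n(g) = -2*(-2) = 4)
N(p, O) = (4 + O)*(4 + p) (N(p, O) = (p + 4)*(O + 4) = (4 + p)*(4 + O) = (4 + O)*(4 + p))
-5*11 + N(4, 3) = -5*11 + (16 + 4*3 + 4*4 + 3*4) = -55 + (16 + 12 + 16 + 12) = -55 + 56 = 1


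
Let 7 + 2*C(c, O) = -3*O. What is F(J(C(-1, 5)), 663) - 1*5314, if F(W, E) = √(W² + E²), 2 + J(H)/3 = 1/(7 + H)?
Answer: -5314 + 3*√781537/4 ≈ -4651.0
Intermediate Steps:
C(c, O) = -7/2 - 3*O/2 (C(c, O) = -7/2 + (-3*O)/2 = -7/2 - 3*O/2)
J(H) = -6 + 3/(7 + H)
F(W, E) = √(E² + W²)
F(J(C(-1, 5)), 663) - 1*5314 = √(663² + (3*(-13 - 2*(-7/2 - 3/2*5))/(7 + (-7/2 - 3/2*5)))²) - 1*5314 = √(439569 + (3*(-13 - 2*(-7/2 - 15/2))/(7 + (-7/2 - 15/2)))²) - 5314 = √(439569 + (3*(-13 - 2*(-11))/(7 - 11))²) - 5314 = √(439569 + (3*(-13 + 22)/(-4))²) - 5314 = √(439569 + (3*(-¼)*9)²) - 5314 = √(439569 + (-27/4)²) - 5314 = √(439569 + 729/16) - 5314 = √(7033833/16) - 5314 = 3*√781537/4 - 5314 = -5314 + 3*√781537/4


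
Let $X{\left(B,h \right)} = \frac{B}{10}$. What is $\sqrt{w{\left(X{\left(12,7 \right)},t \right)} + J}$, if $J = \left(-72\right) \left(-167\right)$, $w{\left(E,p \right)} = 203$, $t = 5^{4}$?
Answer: $\sqrt{12227} \approx 110.58$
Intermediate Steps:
$X{\left(B,h \right)} = \frac{B}{10}$ ($X{\left(B,h \right)} = B \frac{1}{10} = \frac{B}{10}$)
$t = 625$
$J = 12024$
$\sqrt{w{\left(X{\left(12,7 \right)},t \right)} + J} = \sqrt{203 + 12024} = \sqrt{12227}$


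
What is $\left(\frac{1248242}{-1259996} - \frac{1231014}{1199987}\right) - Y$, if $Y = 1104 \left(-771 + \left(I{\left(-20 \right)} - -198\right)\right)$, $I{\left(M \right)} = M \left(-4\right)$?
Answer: $\frac{411462343700226673}{755989410026} \approx 5.4427 \cdot 10^{5}$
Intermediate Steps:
$I{\left(M \right)} = - 4 M$
$Y = -544272$ ($Y = 1104 \left(-771 - -278\right) = 1104 \left(-771 + \left(80 + 198\right)\right) = 1104 \left(-771 + 278\right) = 1104 \left(-493\right) = -544272$)
$\left(\frac{1248242}{-1259996} - \frac{1231014}{1199987}\right) - Y = \left(\frac{1248242}{-1259996} - \frac{1231014}{1199987}\right) - -544272 = \left(1248242 \left(- \frac{1}{1259996}\right) - \frac{1231014}{1199987}\right) + 544272 = \left(- \frac{624121}{629998} - \frac{1231014}{1199987}\right) + 544272 = - \frac{1524473444399}{755989410026} + 544272 = \frac{411462343700226673}{755989410026}$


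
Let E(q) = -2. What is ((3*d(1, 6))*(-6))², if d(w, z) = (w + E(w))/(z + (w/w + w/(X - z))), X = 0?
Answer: 11664/1681 ≈ 6.9387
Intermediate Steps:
d(w, z) = (-2 + w)/(1 + z - w/z) (d(w, z) = (w - 2)/(z + (w/w + w/(0 - z))) = (-2 + w)/(z + (1 + w/((-z)))) = (-2 + w)/(z + (1 + w*(-1/z))) = (-2 + w)/(z + (1 - w/z)) = (-2 + w)/(1 + z - w/z))
((3*d(1, 6))*(-6))² = ((3*(6*(2 - 1*1)/(1 - 1*6 - 1*6²)))*(-6))² = ((3*(6*(2 - 1)/(1 - 6 - 1*36)))*(-6))² = ((3*(6*1/(1 - 6 - 36)))*(-6))² = ((3*(6*1/(-41)))*(-6))² = ((3*(6*(-1/41)*1))*(-6))² = ((3*(-6/41))*(-6))² = (-18/41*(-6))² = (108/41)² = 11664/1681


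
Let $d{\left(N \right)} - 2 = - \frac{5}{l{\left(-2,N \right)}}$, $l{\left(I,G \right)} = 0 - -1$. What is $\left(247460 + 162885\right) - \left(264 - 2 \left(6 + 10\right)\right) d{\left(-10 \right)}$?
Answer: $411041$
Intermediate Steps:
$l{\left(I,G \right)} = 1$ ($l{\left(I,G \right)} = 0 + 1 = 1$)
$d{\left(N \right)} = -3$ ($d{\left(N \right)} = 2 - \frac{5}{1} = 2 - 5 = -3$)
$\left(247460 + 162885\right) - \left(264 - 2 \left(6 + 10\right)\right) d{\left(-10 \right)} = \left(247460 + 162885\right) - \left(264 - 2 \left(6 + 10\right)\right) \left(-3\right) = 410345 - \left(264 - 32\right) \left(-3\right) = 410345 - 232 \left(-3\right) = 410345 - -696 = 410345 + 696 = 411041$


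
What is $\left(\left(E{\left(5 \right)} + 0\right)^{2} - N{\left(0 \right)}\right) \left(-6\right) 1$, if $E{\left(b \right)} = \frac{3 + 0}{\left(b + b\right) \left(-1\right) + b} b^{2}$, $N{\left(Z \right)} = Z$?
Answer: $-1350$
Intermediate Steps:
$E{\left(b \right)} = - 3 b$ ($E{\left(b \right)} = \frac{3}{2 b \left(-1\right) + b} b^{2} = \frac{3}{- 2 b + b} b^{2} = \frac{3}{\left(-1\right) b} b^{2} = 3 \left(- \frac{1}{b}\right) b^{2} = - \frac{3}{b} b^{2} = - 3 b$)
$\left(\left(E{\left(5 \right)} + 0\right)^{2} - N{\left(0 \right)}\right) \left(-6\right) 1 = \left(\left(\left(-3\right) 5 + 0\right)^{2} - 0\right) \left(-6\right) 1 = \left(\left(-15 + 0\right)^{2} + 0\right) \left(-6\right) 1 = \left(\left(-15\right)^{2} + 0\right) \left(-6\right) 1 = \left(225 + 0\right) \left(-6\right) 1 = 225 \left(-6\right) 1 = \left(-1350\right) 1 = -1350$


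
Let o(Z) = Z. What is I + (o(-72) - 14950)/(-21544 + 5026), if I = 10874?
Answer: 89815877/8259 ≈ 10875.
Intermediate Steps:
I + (o(-72) - 14950)/(-21544 + 5026) = 10874 + (-72 - 14950)/(-21544 + 5026) = 10874 - 15022/(-16518) = 10874 - 15022*(-1/16518) = 10874 + 7511/8259 = 89815877/8259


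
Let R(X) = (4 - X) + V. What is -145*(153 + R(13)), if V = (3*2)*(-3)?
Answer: -18270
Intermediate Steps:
V = -18 (V = 6*(-3) = -18)
R(X) = -14 - X (R(X) = (4 - X) - 18 = -14 - X)
-145*(153 + R(13)) = -145*(153 + (-14 - 1*13)) = -145*(153 + (-14 - 13)) = -145*(153 - 27) = -145*126 = -18270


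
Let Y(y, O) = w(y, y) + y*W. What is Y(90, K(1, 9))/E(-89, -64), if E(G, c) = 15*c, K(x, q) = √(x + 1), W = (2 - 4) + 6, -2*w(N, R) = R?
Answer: -21/64 ≈ -0.32813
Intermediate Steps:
w(N, R) = -R/2
W = 4 (W = -2 + 6 = 4)
K(x, q) = √(1 + x)
Y(y, O) = 7*y/2 (Y(y, O) = -y/2 + y*4 = -y/2 + 4*y = 7*y/2)
Y(90, K(1, 9))/E(-89, -64) = ((7/2)*90)/((15*(-64))) = 315/(-960) = 315*(-1/960) = -21/64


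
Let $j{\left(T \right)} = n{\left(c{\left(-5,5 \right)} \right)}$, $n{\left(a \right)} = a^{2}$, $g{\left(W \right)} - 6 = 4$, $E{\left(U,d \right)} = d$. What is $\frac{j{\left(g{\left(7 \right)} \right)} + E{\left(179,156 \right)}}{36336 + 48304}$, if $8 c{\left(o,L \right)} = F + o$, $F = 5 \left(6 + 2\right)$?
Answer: $\frac{11209}{5416960} \approx 0.0020692$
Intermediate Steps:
$F = 40$ ($F = 5 \cdot 8 = 40$)
$g{\left(W \right)} = 10$ ($g{\left(W \right)} = 6 + 4 = 10$)
$c{\left(o,L \right)} = 5 + \frac{o}{8}$ ($c{\left(o,L \right)} = \frac{40 + o}{8} = 5 + \frac{o}{8}$)
$j{\left(T \right)} = \frac{1225}{64}$ ($j{\left(T \right)} = \left(5 + \frac{1}{8} \left(-5\right)\right)^{2} = \left(5 - \frac{5}{8}\right)^{2} = \left(\frac{35}{8}\right)^{2} = \frac{1225}{64}$)
$\frac{j{\left(g{\left(7 \right)} \right)} + E{\left(179,156 \right)}}{36336 + 48304} = \frac{\frac{1225}{64} + 156}{36336 + 48304} = \frac{11209}{64 \cdot 84640} = \frac{11209}{64} \cdot \frac{1}{84640} = \frac{11209}{5416960}$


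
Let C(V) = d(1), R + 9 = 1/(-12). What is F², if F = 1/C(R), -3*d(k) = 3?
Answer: 1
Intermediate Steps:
d(k) = -1 (d(k) = -⅓*3 = -1)
R = -109/12 (R = -9 + 1/(-12) = -9 - 1/12 = -109/12 ≈ -9.0833)
C(V) = -1
F = -1 (F = 1/(-1) = -1)
F² = (-1)² = 1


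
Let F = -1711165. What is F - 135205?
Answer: -1846370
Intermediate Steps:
F - 135205 = -1711165 - 135205 = -1846370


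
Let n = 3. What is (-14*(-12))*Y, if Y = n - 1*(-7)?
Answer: 1680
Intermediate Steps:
Y = 10 (Y = 3 - 1*(-7) = 3 + 7 = 10)
(-14*(-12))*Y = -14*(-12)*10 = 168*10 = 1680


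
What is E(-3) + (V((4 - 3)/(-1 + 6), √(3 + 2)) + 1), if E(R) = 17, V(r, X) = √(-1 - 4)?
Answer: 18 + I*√5 ≈ 18.0 + 2.2361*I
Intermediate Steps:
V(r, X) = I*√5 (V(r, X) = √(-5) = I*√5)
E(-3) + (V((4 - 3)/(-1 + 6), √(3 + 2)) + 1) = 17 + (I*√5 + 1) = 17 + (1 + I*√5) = 18 + I*√5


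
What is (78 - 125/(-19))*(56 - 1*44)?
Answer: 19284/19 ≈ 1014.9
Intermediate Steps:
(78 - 125/(-19))*(56 - 1*44) = (78 - 125*(-1/19))*(56 - 44) = (78 + 125/19)*12 = (1607/19)*12 = 19284/19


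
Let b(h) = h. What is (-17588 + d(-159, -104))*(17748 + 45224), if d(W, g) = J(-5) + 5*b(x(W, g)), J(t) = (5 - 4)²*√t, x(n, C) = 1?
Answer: -1107236676 + 62972*I*√5 ≈ -1.1072e+9 + 1.4081e+5*I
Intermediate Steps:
J(t) = √t (J(t) = 1²*√t = 1*√t = √t)
d(W, g) = 5 + I*√5 (d(W, g) = √(-5) + 5*1 = I*√5 + 5 = 5 + I*√5)
(-17588 + d(-159, -104))*(17748 + 45224) = (-17588 + (5 + I*√5))*(17748 + 45224) = (-17583 + I*√5)*62972 = -1107236676 + 62972*I*√5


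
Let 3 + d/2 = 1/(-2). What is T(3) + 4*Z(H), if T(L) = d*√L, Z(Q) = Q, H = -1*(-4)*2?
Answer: 32 - 7*√3 ≈ 19.876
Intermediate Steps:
H = 8 (H = 4*2 = 8)
d = -7 (d = -6 + 2/(-2) = -6 + 2*(-½) = -6 - 1 = -7)
T(L) = -7*√L
T(3) + 4*Z(H) = -7*√3 + 4*8 = -7*√3 + 32 = 32 - 7*√3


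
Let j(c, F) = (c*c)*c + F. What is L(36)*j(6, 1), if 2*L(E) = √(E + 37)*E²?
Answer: 140616*√73 ≈ 1.2014e+6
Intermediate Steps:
j(c, F) = F + c³ (j(c, F) = c²*c + F = c³ + F = F + c³)
L(E) = E²*√(37 + E)/2 (L(E) = (√(E + 37)*E²)/2 = (√(37 + E)*E²)/2 = (E²*√(37 + E))/2 = E²*√(37 + E)/2)
L(36)*j(6, 1) = ((½)*36²*√(37 + 36))*(1 + 6³) = ((½)*1296*√73)*(1 + 216) = (648*√73)*217 = 140616*√73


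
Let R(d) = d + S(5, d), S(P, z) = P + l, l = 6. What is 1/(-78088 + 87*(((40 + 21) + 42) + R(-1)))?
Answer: -1/68257 ≈ -1.4651e-5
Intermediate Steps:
S(P, z) = 6 + P (S(P, z) = P + 6 = 6 + P)
R(d) = 11 + d (R(d) = d + (6 + 5) = d + 11 = 11 + d)
1/(-78088 + 87*(((40 + 21) + 42) + R(-1))) = 1/(-78088 + 87*(((40 + 21) + 42) + (11 - 1))) = 1/(-78088 + 87*((61 + 42) + 10)) = 1/(-78088 + 87*(103 + 10)) = 1/(-78088 + 87*113) = 1/(-78088 + 9831) = 1/(-68257) = -1/68257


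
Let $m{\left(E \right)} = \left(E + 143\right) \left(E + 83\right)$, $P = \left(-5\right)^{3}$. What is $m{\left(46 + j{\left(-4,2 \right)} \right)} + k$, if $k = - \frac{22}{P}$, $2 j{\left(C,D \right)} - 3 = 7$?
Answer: $\frac{3249522}{125} \approx 25996.0$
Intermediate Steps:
$j{\left(C,D \right)} = 5$ ($j{\left(C,D \right)} = \frac{3}{2} + \frac{1}{2} \cdot 7 = \frac{3}{2} + \frac{7}{2} = 5$)
$P = -125$
$m{\left(E \right)} = \left(83 + E\right) \left(143 + E\right)$ ($m{\left(E \right)} = \left(143 + E\right) \left(83 + E\right) = \left(83 + E\right) \left(143 + E\right)$)
$k = \frac{22}{125}$ ($k = - \frac{22}{-125} = \left(-22\right) \left(- \frac{1}{125}\right) = \frac{22}{125} \approx 0.176$)
$m{\left(46 + j{\left(-4,2 \right)} \right)} + k = \left(11869 + \left(46 + 5\right)^{2} + 226 \left(46 + 5\right)\right) + \frac{22}{125} = \left(11869 + 51^{2} + 226 \cdot 51\right) + \frac{22}{125} = \left(11869 + 2601 + 11526\right) + \frac{22}{125} = 25996 + \frac{22}{125} = \frac{3249522}{125}$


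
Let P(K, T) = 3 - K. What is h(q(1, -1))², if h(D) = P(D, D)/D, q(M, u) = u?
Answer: 16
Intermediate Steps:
h(D) = (3 - D)/D
h(q(1, -1))² = ((3 - 1*(-1))/(-1))² = (-(3 + 1))² = (-1*4)² = (-4)² = 16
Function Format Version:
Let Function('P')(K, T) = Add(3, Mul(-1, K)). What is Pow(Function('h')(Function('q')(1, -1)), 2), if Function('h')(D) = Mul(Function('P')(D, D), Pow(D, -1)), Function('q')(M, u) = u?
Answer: 16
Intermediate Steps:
Function('h')(D) = Mul(Pow(D, -1), Add(3, Mul(-1, D))) (Function('h')(D) = Mul(Add(3, Mul(-1, D)), Pow(D, -1)) = Mul(Pow(D, -1), Add(3, Mul(-1, D))))
Pow(Function('h')(Function('q')(1, -1)), 2) = Pow(Mul(Pow(-1, -1), Add(3, Mul(-1, -1))), 2) = Pow(Mul(-1, Add(3, 1)), 2) = Pow(Mul(-1, 4), 2) = Pow(-4, 2) = 16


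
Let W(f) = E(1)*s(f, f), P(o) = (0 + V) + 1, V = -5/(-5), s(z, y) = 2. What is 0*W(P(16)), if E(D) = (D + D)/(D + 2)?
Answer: 0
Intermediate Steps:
E(D) = 2*D/(2 + D) (E(D) = (2*D)/(2 + D) = 2*D/(2 + D))
V = 1 (V = -5*(-⅕) = 1)
P(o) = 2 (P(o) = (0 + 1) + 1 = 1 + 1 = 2)
W(f) = 4/3 (W(f) = (2*1/(2 + 1))*2 = (2*1/3)*2 = (2*1*(⅓))*2 = (⅔)*2 = 4/3)
0*W(P(16)) = 0*(4/3) = 0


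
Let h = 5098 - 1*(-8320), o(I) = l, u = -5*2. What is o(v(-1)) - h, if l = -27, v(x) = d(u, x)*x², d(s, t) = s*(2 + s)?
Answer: -13445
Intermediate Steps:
u = -10
v(x) = 80*x² (v(x) = (-10*(2 - 10))*x² = (-10*(-8))*x² = 80*x²)
o(I) = -27
h = 13418 (h = 5098 + 8320 = 13418)
o(v(-1)) - h = -27 - 1*13418 = -27 - 13418 = -13445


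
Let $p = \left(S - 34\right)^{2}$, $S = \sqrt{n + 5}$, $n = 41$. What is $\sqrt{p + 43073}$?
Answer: $\sqrt{44275 - 68 \sqrt{46}} \approx 209.32$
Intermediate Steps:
$S = \sqrt{46}$ ($S = \sqrt{41 + 5} = \sqrt{46} \approx 6.7823$)
$p = \left(-34 + \sqrt{46}\right)^{2}$ ($p = \left(\sqrt{46} - 34\right)^{2} = \left(-34 + \sqrt{46}\right)^{2} \approx 740.8$)
$\sqrt{p + 43073} = \sqrt{\left(34 - \sqrt{46}\right)^{2} + 43073} = \sqrt{43073 + \left(34 - \sqrt{46}\right)^{2}}$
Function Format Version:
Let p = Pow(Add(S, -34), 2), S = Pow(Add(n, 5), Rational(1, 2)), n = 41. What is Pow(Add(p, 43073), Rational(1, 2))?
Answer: Pow(Add(44275, Mul(-68, Pow(46, Rational(1, 2)))), Rational(1, 2)) ≈ 209.32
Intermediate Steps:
S = Pow(46, Rational(1, 2)) (S = Pow(Add(41, 5), Rational(1, 2)) = Pow(46, Rational(1, 2)) ≈ 6.7823)
p = Pow(Add(-34, Pow(46, Rational(1, 2))), 2) (p = Pow(Add(Pow(46, Rational(1, 2)), -34), 2) = Pow(Add(-34, Pow(46, Rational(1, 2))), 2) ≈ 740.80)
Pow(Add(p, 43073), Rational(1, 2)) = Pow(Add(Pow(Add(34, Mul(-1, Pow(46, Rational(1, 2)))), 2), 43073), Rational(1, 2)) = Pow(Add(43073, Pow(Add(34, Mul(-1, Pow(46, Rational(1, 2)))), 2)), Rational(1, 2))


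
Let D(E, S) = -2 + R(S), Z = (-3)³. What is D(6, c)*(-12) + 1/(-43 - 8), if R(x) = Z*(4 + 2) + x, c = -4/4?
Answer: 100979/51 ≈ 1980.0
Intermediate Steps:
c = -1 (c = -4*¼ = -1)
Z = -27
R(x) = -162 + x (R(x) = -27*(4 + 2) + x = -27*6 + x = -162 + x)
D(E, S) = -164 + S (D(E, S) = -2 + (-162 + S) = -164 + S)
D(6, c)*(-12) + 1/(-43 - 8) = (-164 - 1)*(-12) + 1/(-43 - 8) = -165*(-12) + 1/(-51) = 1980 - 1/51 = 100979/51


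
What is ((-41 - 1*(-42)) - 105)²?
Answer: 10816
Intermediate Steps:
((-41 - 1*(-42)) - 105)² = ((-41 + 42) - 105)² = (1 - 105)² = (-104)² = 10816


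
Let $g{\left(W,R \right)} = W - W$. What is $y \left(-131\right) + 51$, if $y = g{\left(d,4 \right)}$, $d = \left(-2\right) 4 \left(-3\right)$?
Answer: $51$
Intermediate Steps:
$d = 24$ ($d = \left(-8\right) \left(-3\right) = 24$)
$g{\left(W,R \right)} = 0$
$y = 0$
$y \left(-131\right) + 51 = 0 \left(-131\right) + 51 = 0 + 51 = 51$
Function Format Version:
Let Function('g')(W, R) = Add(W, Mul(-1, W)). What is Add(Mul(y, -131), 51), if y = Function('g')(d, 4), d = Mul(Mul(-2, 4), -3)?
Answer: 51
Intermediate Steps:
d = 24 (d = Mul(-8, -3) = 24)
Function('g')(W, R) = 0
y = 0
Add(Mul(y, -131), 51) = Add(Mul(0, -131), 51) = Add(0, 51) = 51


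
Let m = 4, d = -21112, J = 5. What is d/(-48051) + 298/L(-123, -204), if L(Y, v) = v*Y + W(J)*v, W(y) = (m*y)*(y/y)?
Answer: 76320757/168274602 ≈ 0.45355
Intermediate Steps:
W(y) = 4*y (W(y) = (4*y)*(y/y) = (4*y)*1 = 4*y)
L(Y, v) = 20*v + Y*v (L(Y, v) = v*Y + (4*5)*v = Y*v + 20*v = 20*v + Y*v)
d/(-48051) + 298/L(-123, -204) = -21112/(-48051) + 298/((-204*(20 - 123))) = -21112*(-1/48051) + 298/((-204*(-103))) = 21112/48051 + 298/21012 = 21112/48051 + 298*(1/21012) = 21112/48051 + 149/10506 = 76320757/168274602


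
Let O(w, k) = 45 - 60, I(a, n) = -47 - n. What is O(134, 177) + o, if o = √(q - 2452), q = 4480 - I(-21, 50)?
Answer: -15 + 5*√85 ≈ 31.098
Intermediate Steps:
O(w, k) = -15
q = 4577 (q = 4480 - (-47 - 1*50) = 4480 - (-47 - 50) = 4480 - 1*(-97) = 4480 + 97 = 4577)
o = 5*√85 (o = √(4577 - 2452) = √2125 = 5*√85 ≈ 46.098)
O(134, 177) + o = -15 + 5*√85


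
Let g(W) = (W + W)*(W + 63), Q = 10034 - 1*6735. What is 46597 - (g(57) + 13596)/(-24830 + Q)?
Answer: 334435761/7177 ≈ 46598.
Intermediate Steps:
Q = 3299 (Q = 10034 - 6735 = 3299)
g(W) = 2*W*(63 + W) (g(W) = (2*W)*(63 + W) = 2*W*(63 + W))
46597 - (g(57) + 13596)/(-24830 + Q) = 46597 - (2*57*(63 + 57) + 13596)/(-24830 + 3299) = 46597 - (2*57*120 + 13596)/(-21531) = 46597 - (13680 + 13596)*(-1)/21531 = 46597 - 27276*(-1)/21531 = 46597 - 1*(-9092/7177) = 46597 + 9092/7177 = 334435761/7177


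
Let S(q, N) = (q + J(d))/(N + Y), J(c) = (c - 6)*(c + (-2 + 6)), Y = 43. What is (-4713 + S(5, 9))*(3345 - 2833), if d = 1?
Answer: -31372288/13 ≈ -2.4133e+6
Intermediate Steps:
J(c) = (-6 + c)*(4 + c) (J(c) = (-6 + c)*(c + 4) = (-6 + c)*(4 + c))
S(q, N) = (-25 + q)/(43 + N) (S(q, N) = (q + (-24 + 1**2 - 2*1))/(N + 43) = (q + (-24 + 1 - 2))/(43 + N) = (q - 25)/(43 + N) = (-25 + q)/(43 + N))
(-4713 + S(5, 9))*(3345 - 2833) = (-4713 + (-25 + 5)/(43 + 9))*(3345 - 2833) = (-4713 - 20/52)*512 = (-4713 + (1/52)*(-20))*512 = (-4713 - 5/13)*512 = -61274/13*512 = -31372288/13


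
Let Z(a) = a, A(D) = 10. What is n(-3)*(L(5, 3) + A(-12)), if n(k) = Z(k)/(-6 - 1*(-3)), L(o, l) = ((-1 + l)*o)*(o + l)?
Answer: 90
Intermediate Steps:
L(o, l) = o*(-1 + l)*(l + o) (L(o, l) = (o*(-1 + l))*(l + o) = o*(-1 + l)*(l + o))
n(k) = -k/3 (n(k) = k/(-6 - 1*(-3)) = k/(-6 + 3) = k/(-3) = k*(-⅓) = -k/3)
n(-3)*(L(5, 3) + A(-12)) = (-⅓*(-3))*(5*(3² - 1*3 - 1*5 + 3*5) + 10) = 1*(5*(9 - 3 - 5 + 15) + 10) = 1*(5*16 + 10) = 1*(80 + 10) = 1*90 = 90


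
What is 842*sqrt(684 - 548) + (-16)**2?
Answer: 256 + 1684*sqrt(34) ≈ 10075.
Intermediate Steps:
842*sqrt(684 - 548) + (-16)**2 = 842*sqrt(136) + 256 = 842*(2*sqrt(34)) + 256 = 1684*sqrt(34) + 256 = 256 + 1684*sqrt(34)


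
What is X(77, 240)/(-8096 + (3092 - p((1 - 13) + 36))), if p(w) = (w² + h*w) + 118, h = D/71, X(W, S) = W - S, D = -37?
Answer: 11573/403670 ≈ 0.028669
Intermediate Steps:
h = -37/71 ≈ -0.52113
p(w) = 118 + w² - 37*w/71 (p(w) = (w² - 37*w/71) + 118 = 118 + w² - 37*w/71)
X(77, 240)/(-8096 + (3092 - p((1 - 13) + 36))) = (77 - 1*240)/(-8096 + (3092 - (118 + ((1 - 13) + 36)² - 37*((1 - 13) + 36)/71))) = (77 - 240)/(-8096 + (3092 - (118 + (-12 + 36)² - 37*(-12 + 36)/71))) = -163/(-8096 + (3092 - (118 + 24² - 37/71*24))) = -163/(-8096 + (3092 - (118 + 576 - 888/71))) = -163/(-8096 + (3092 - 1*48386/71)) = -163/(-8096 + (3092 - 48386/71)) = -163/(-8096 + 171146/71) = -163/(-403670/71) = -163*(-71/403670) = 11573/403670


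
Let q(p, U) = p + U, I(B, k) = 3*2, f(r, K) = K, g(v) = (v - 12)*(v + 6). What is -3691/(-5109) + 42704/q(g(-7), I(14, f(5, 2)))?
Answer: 218267011/127725 ≈ 1708.9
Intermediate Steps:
g(v) = (-12 + v)*(6 + v)
I(B, k) = 6
q(p, U) = U + p
-3691/(-5109) + 42704/q(g(-7), I(14, f(5, 2))) = -3691/(-5109) + 42704/(6 + (-72 + (-7)² - 6*(-7))) = -3691*(-1/5109) + 42704/(6 + (-72 + 49 + 42)) = 3691/5109 + 42704/(6 + 19) = 3691/5109 + 42704/25 = 218267011/127725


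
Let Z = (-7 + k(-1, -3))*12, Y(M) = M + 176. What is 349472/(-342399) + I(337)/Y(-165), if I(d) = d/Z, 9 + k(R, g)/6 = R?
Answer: -1068706277/1009392252 ≈ -1.0588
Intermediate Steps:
k(R, g) = -54 + 6*R
Y(M) = 176 + M
Z = -804 (Z = (-7 + (-54 + 6*(-1)))*12 = (-7 + (-54 - 6))*12 = (-7 - 60)*12 = -67*12 = -804)
I(d) = -d/804 (I(d) = d/(-804) = d*(-1/804) = -d/804)
349472/(-342399) + I(337)/Y(-165) = 349472/(-342399) + (-1/804*337)/(176 - 165) = 349472*(-1/342399) - 337/804/11 = -349472/342399 - 337/804*1/11 = -349472/342399 - 337/8844 = -1068706277/1009392252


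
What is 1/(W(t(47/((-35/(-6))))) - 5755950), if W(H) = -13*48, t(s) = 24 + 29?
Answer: -1/5756574 ≈ -1.7371e-7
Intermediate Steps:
t(s) = 53
W(H) = -624
1/(W(t(47/((-35/(-6))))) - 5755950) = 1/(-624 - 5755950) = 1/(-5756574) = -1/5756574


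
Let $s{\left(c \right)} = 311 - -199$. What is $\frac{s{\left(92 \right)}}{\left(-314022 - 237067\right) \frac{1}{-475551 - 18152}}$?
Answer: $\frac{2115870}{4631} \approx 456.89$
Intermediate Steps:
$s{\left(c \right)} = 510$ ($s{\left(c \right)} = 311 + 199 = 510$)
$\frac{s{\left(92 \right)}}{\left(-314022 - 237067\right) \frac{1}{-475551 - 18152}} = \frac{510}{\left(-314022 - 237067\right) \frac{1}{-475551 - 18152}} = \frac{510}{\left(-551089\right) \frac{1}{-493703}} = \frac{510}{\left(-551089\right) \left(- \frac{1}{493703}\right)} = \frac{510}{\frac{78727}{70529}} = 510 \cdot \frac{70529}{78727} = \frac{2115870}{4631}$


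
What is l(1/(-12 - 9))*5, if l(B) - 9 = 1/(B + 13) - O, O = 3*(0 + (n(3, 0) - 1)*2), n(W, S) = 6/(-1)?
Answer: 69465/272 ≈ 255.39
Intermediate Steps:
n(W, S) = -6 (n(W, S) = 6*(-1) = -6)
O = -42 (O = 3*(0 + (-6 - 1)*2) = 3*(0 - 7*2) = 3*(0 - 14) = 3*(-14) = -42)
l(B) = 51 + 1/(13 + B) (l(B) = 9 + (1/(B + 13) - 1*(-42)) = 9 + (1/(13 + B) + 42) = 9 + (42 + 1/(13 + B)) = 51 + 1/(13 + B))
l(1/(-12 - 9))*5 = ((664 + 51/(-12 - 9))/(13 + 1/(-12 - 9)))*5 = ((664 + 51/(-21))/(13 + 1/(-21)))*5 = ((664 + 51*(-1/21))/(13 - 1/21))*5 = ((664 - 17/7)/(272/21))*5 = ((21/272)*(4631/7))*5 = (13893/272)*5 = 69465/272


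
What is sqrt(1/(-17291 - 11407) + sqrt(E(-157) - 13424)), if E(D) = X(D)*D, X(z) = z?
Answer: sqrt(-28698 + 4117876020*sqrt(449))/28698 ≈ 10.293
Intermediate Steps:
E(D) = D**2 (E(D) = D*D = D**2)
sqrt(1/(-17291 - 11407) + sqrt(E(-157) - 13424)) = sqrt(1/(-17291 - 11407) + sqrt((-157)**2 - 13424)) = sqrt(1/(-28698) + sqrt(24649 - 13424)) = sqrt(-1/28698 + sqrt(11225)) = sqrt(-1/28698 + 5*sqrt(449))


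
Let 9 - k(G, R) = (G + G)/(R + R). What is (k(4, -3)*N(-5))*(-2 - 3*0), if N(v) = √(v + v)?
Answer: -62*I*√10/3 ≈ -65.354*I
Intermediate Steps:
k(G, R) = 9 - G/R (k(G, R) = 9 - (G + G)/(R + R) = 9 - 2*G/(2*R) = 9 - 2*G*1/(2*R) = 9 - G/R)
N(v) = √2*√v (N(v) = √(2*v) = √2*√v)
(k(4, -3)*N(-5))*(-2 - 3*0) = ((9 - 1*4/(-3))*(√2*√(-5)))*(-2 - 3*0) = ((9 - 1*4*(-⅓))*(√2*(I*√5)))*(-2 + 0) = ((9 + 4/3)*(I*√10))*(-2) = (31*(I*√10)/3)*(-2) = (31*I*√10/3)*(-2) = -62*I*√10/3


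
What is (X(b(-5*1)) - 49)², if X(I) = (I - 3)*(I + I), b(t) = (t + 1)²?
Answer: 134689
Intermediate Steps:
b(t) = (1 + t)²
X(I) = 2*I*(-3 + I) (X(I) = (-3 + I)*(2*I) = 2*I*(-3 + I))
(X(b(-5*1)) - 49)² = (2*(1 - 5*1)²*(-3 + (1 - 5*1)²) - 49)² = (2*(1 - 5)²*(-3 + (1 - 5)²) - 49)² = (2*(-4)²*(-3 + (-4)²) - 49)² = (2*16*(-3 + 16) - 49)² = (2*16*13 - 49)² = (416 - 49)² = 367² = 134689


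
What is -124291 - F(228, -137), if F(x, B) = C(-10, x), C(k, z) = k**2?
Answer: -124391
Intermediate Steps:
F(x, B) = 100 (F(x, B) = (-10)**2 = 100)
-124291 - F(228, -137) = -124291 - 1*100 = -124291 - 100 = -124391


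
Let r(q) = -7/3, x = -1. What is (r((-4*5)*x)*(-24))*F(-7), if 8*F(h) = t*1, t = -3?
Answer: -21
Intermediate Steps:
F(h) = -3/8 (F(h) = (-3*1)/8 = (⅛)*(-3) = -3/8)
r(q) = -7/3 (r(q) = -7*⅓ = -7/3)
(r((-4*5)*x)*(-24))*F(-7) = -7/3*(-24)*(-3/8) = 56*(-3/8) = -21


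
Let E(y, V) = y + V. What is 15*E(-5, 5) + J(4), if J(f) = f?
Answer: 4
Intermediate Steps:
E(y, V) = V + y
15*E(-5, 5) + J(4) = 15*(5 - 5) + 4 = 15*0 + 4 = 0 + 4 = 4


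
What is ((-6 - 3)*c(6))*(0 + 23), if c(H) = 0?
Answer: 0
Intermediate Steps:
((-6 - 3)*c(6))*(0 + 23) = ((-6 - 3)*0)*(0 + 23) = -9*0*23 = 0*23 = 0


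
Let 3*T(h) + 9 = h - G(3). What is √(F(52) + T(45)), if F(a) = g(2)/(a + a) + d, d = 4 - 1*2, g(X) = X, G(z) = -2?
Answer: √89349/78 ≈ 3.8322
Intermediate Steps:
d = 2 (d = 4 - 2 = 2)
F(a) = 2 + 1/a (F(a) = 2/(a + a) + 2 = 2/((2*a)) + 2 = 2*(1/(2*a)) + 2 = 1/a + 2 = 2 + 1/a)
T(h) = -7/3 + h/3 (T(h) = -3 + (h - 1*(-2))/3 = -3 + (h + 2)/3 = -3 + (2 + h)/3 = -3 + (⅔ + h/3) = -7/3 + h/3)
√(F(52) + T(45)) = √((2 + 1/52) + (-7/3 + (⅓)*45)) = √((2 + 1/52) + (-7/3 + 15)) = √(105/52 + 38/3) = √(2291/156) = √89349/78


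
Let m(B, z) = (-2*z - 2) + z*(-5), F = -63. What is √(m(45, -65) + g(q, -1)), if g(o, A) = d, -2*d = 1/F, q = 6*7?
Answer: √799106/42 ≈ 21.284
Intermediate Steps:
m(B, z) = -2 - 7*z (m(B, z) = (-2 - 2*z) - 5*z = -2 - 7*z)
q = 42
d = 1/126 (d = -½/(-63) = -½*(-1/63) = 1/126 ≈ 0.0079365)
g(o, A) = 1/126
√(m(45, -65) + g(q, -1)) = √((-2 - 7*(-65)) + 1/126) = √((-2 + 455) + 1/126) = √(453 + 1/126) = √(57079/126) = √799106/42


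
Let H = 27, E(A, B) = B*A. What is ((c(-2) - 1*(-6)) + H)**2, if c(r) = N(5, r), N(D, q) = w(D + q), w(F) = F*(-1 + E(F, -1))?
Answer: 441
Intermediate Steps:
E(A, B) = A*B
w(F) = F*(-1 - F) (w(F) = F*(-1 + F*(-1)) = F*(-1 - F))
N(D, q) = (D + q)*(-1 - D - q) (N(D, q) = (D + q)*(-1 - (D + q)) = (D + q)*(-1 + (-D - q)) = (D + q)*(-1 - D - q))
c(r) = (-6 - r)*(5 + r) (c(r) = (5 + r)*(-1 - 1*5 - r) = (5 + r)*(-1 - 5 - r) = (5 + r)*(-6 - r) = (-6 - r)*(5 + r))
((c(-2) - 1*(-6)) + H)**2 = (((-6 - 1*(-2))*(5 - 2) - 1*(-6)) + 27)**2 = (((-6 + 2)*3 + 6) + 27)**2 = ((-4*3 + 6) + 27)**2 = ((-12 + 6) + 27)**2 = (-6 + 27)**2 = 21**2 = 441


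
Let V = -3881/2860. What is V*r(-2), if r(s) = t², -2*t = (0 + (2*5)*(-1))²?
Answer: -485125/143 ≈ -3392.5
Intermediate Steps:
t = -50 (t = -(0 + (2*5)*(-1))²/2 = -(0 + 10*(-1))²/2 = -(0 - 10)²/2 = -½*(-10)² = -½*100 = -50)
V = -3881/2860 (V = -3881*1/2860 = -3881/2860 ≈ -1.3570)
r(s) = 2500 (r(s) = (-50)² = 2500)
V*r(-2) = -3881/2860*2500 = -485125/143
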